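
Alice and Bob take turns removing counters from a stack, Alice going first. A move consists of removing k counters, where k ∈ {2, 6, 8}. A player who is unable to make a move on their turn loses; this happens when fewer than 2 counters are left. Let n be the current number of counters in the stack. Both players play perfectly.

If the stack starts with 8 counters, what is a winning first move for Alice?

Build the W/L table. Terminal = L. A non-terminal position is W if it has a move to some L; otherwise it is L.
n=0: no move → L
n=1: no move → L
n=2: reaches L-position 0 → W
n=3: reaches L-position 1 → W
n=4: only reaches 2(W), which is W → L
n=5: only reaches 3(W), which is W → L
n=6: reaches L-position 4 → W
n=7: reaches L-position 5 → W
n=8: reaches L-position 0 → W
From 8, the L positions reachable in one move are: 0.

Remove 8, leaving 0.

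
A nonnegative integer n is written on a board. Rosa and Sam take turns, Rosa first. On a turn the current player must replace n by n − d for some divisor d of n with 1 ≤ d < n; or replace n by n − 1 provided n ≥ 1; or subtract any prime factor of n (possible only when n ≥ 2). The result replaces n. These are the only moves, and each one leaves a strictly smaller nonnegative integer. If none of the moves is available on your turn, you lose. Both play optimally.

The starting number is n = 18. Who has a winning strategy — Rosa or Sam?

Label each position W (a win for the player to move) or L (a loss). A position with no legal move is L; any other position is W exactly when some move reaches an L, and L when every move reaches a W.
n=0: no move → L
n=1: can move to 0, which is L ⇒ W
n=2: can move to 0, which is L ⇒ W
n=3: can move to 0, which is L ⇒ W
n=4: moves to 2(W), 3(W); every one is W ⇒ L
n=5: can move to 0, which is L ⇒ W
n=6: can move to 4, which is L ⇒ W
n=7: can move to 0, which is L ⇒ W
n=8: can move to 4, which is L ⇒ W
n=9: moves to 6(W), 8(W); every one is W ⇒ L
n=10: can move to 9, which is L ⇒ W
n=11: can move to 0, which is L ⇒ W
n=12: can move to 9, which is L ⇒ W
n=13: can move to 0, which is L ⇒ W
n=14: moves to 7(W), 12(W), 13(W); every one is W ⇒ L
n=15: can move to 14, which is L ⇒ W
n=16: can move to 14, which is L ⇒ W
n=17: can move to 0, which is L ⇒ W
n=18: can move to 9, which is L ⇒ W
From 18 Rosa can move to 9, reaching an L position.

Rosa wins.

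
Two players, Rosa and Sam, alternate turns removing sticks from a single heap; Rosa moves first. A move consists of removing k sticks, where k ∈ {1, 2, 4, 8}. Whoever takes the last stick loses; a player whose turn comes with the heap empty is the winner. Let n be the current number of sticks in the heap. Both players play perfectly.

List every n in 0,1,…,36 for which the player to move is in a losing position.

1, 4, 7, 10, 13, 16, 19, 22, 25, 28, 31, 34

Positions with no move are W. A position that does have a move is losing for the player to move precisely when every available move leads to a winning position for the opponent. Fill in the labels:
n=0: no move; the opponent has just taken the last stick and therefore loses → W
n=1: L (sole option 0(W) is W)
n=2: W (go to 1, an L position)
n=3: W (go to 1, an L position)
n=4: L (options 3(W), 2(W), 0(W) are all W)
n=5: W (go to 4, an L position)
n=6: W (go to 4, an L position)
n=7: L (options 6(W), 5(W), 3(W) are all W)
n=8: W (go to 7, an L position)
n=9: W (go to 7, an L position)
n=10: L (options 9(W), 8(W), 6(W), 2(W) are all W)
n=11: W (go to 10, an L position)
n=12: W (go to 10, an L position)
n=13: L (options 12(W), 11(W), 9(W), 5(W) are all W)
n=14: W (go to 13, an L position)
n=15: W (go to 13, an L position)
n=16: L (options 15(W), 14(W), 12(W), 8(W) are all W)
n=17: W (go to 16, an L position)
n=18: W (go to 16, an L position)
n=19: L (options 18(W), 17(W), 15(W), 11(W) are all W)
n=20: W (go to 19, an L position)
n=21: W (go to 19, an L position)
n=22: L (options 21(W), 20(W), 18(W), 14(W) are all W)
n=23: W (go to 22, an L position)
n=24: W (go to 22, an L position)
n=25: L (options 24(W), 23(W), 21(W), 17(W) are all W)
n=26: W (go to 25, an L position)
n=27: W (go to 25, an L position)
n=28: L (options 27(W), 26(W), 24(W), 20(W) are all W)
n=29: W (go to 28, an L position)
n=30: W (go to 28, an L position)
n=31: L (options 30(W), 29(W), 27(W), 23(W) are all W)
n=32: W (go to 31, an L position)
n=33: W (go to 31, an L position)
n=34: L (options 33(W), 32(W), 30(W), 26(W) are all W)
n=35: W (go to 34, an L position)
n=36: W (go to 34, an L position)
The losing starting values of n are exactly the entries labelled L in this table (12 of them).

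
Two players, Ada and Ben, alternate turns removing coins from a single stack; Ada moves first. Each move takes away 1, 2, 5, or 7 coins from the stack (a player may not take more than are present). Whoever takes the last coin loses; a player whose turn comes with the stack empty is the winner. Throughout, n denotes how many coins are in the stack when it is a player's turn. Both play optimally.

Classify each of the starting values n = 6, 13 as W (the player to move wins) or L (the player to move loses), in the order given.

6: W, 13: L

Classify positions by backward induction: terminal positions (no move available) are W. From any other position, the mover wins iff some move reaches an L.
n=0: no move; the opponent has just taken the last coin and therefore loses → W
n=1: the only move is to 0(W), a W ⇒ L
n=2: can move to 1, which is L ⇒ W
n=3: can move to 1, which is L ⇒ W
n=4: moves to 3(W), 2(W); every one is W ⇒ L
n=5: can move to 4, which is L ⇒ W
n=6: can move to 4, which is L ⇒ W
n=7: moves to 6(W), 5(W), 2(W), 0(W); every one is W ⇒ L
n=8: can move to 7, which is L ⇒ W
n=9: can move to 7, which is L ⇒ W
n=10: moves to 9(W), 8(W), 5(W), 3(W); every one is W ⇒ L
n=11: can move to 10, which is L ⇒ W
n=12: can move to 10, which is L ⇒ W
n=13: moves to 12(W), 11(W), 8(W), 6(W); every one is W ⇒ L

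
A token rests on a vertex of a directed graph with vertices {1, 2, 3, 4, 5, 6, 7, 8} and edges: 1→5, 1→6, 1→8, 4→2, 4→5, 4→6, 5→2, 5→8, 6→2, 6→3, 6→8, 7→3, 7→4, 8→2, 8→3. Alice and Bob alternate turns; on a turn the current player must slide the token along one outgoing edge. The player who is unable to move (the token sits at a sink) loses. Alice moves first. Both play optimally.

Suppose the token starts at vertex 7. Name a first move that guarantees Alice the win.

Label each position W (a win for the player to move) or L (a loss). A position with no legal move is L; any other position is W exactly when some move reaches an L, and L when every move reaches a W.
Every edge goes from a vertex to one that appears earlier in the order 2, 3, 8, 6, 5, 1, 4, 7, so processing vertices in that order labels each vertex after all of its successors.
2: no outgoing edge → L
3: no outgoing edge → L
8: can move to 3, which is L ⇒ W
6: can move to 3, which is L ⇒ W
5: can move to 2, which is L ⇒ W
1: moves to 5(W), 6(W), 8(W); every one is W ⇒ L
4: can move to 2, which is L ⇒ W
7: can move to 3, which is L ⇒ W
From 7, the L positions reachable in one move are: 3.

Move to 3.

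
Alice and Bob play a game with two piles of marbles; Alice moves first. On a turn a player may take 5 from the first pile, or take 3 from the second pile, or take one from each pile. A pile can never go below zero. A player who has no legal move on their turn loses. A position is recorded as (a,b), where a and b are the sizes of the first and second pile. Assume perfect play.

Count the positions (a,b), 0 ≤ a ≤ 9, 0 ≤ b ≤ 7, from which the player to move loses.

Positions with no move are L. A position that does have a move is losing for the player to move precisely when every available move leads to a winning position for the opponent. Fill in the labels:
Every move lowers a or b (never raises either), so fill the grid row by row in increasing a, and left to right within a row: each cell's successors are then already labelled.
      b=0  b=1  b=2  b=3  b=4  b=5  b=6  b=7
a=0:    L    L    L    W    W    W    L    L
a=1:    L    W    W    W    L    L    L    W
a=2:    L    W    L    W    L    W    W    W
a=3:    L    W    L    W    L    W    L    W
a=4:    L    W    L    W    L    W    L    W
a=5:    W    W    W    W    L    W    W    W
a=6:    W    L    L    L    W    W    W    L
a=7:    W    L    W    W    W    L    L    L
a=8:    W    L    W    L    W    L    W    W
a=9:    W    L    W    L    W    L    W    L
Cells with no legal move (terminal, hence L): (0,0), (0,1), (0,2), (1,0), (2,0), (3,0), (4,0).
The remaining L cells, each justified by listing all of its moves:
(0,6): only reaches (0,3)(W), which is W → L
(0,7): only reaches (0,4)(W), which is W → L
(1,4): only reaches (1,1)(W), (0,3)(W), all W → L
(1,5): only reaches (1,2)(W), (0,4)(W), all W → L
(1,6): only reaches (1,3)(W), (0,5)(W), all W → L
(2,2): only reaches (1,1)(W), which is W → L
(2,4): only reaches (2,1)(W), (1,3)(W), all W → L
(3,2): only reaches (2,1)(W), which is W → L
(3,4): only reaches (3,1)(W), (2,3)(W), all W → L
(3,6): only reaches (3,3)(W), (2,5)(W), all W → L
(4,2): only reaches (3,1)(W), which is W → L
(4,4): only reaches (4,1)(W), (3,3)(W), all W → L
(4,6): only reaches (4,3)(W), (3,5)(W), all W → L
(5,4): only reaches (0,4)(W), (5,1)(W), (4,3)(W), all W → L
(6,1): only reaches (1,1)(W), (5,0)(W), all W → L
(6,2): only reaches (1,2)(W), (5,1)(W), all W → L
(6,3): only reaches (1,3)(W), (6,0)(W), (5,2)(W), all W → L
(6,7): only reaches (1,7)(W), (6,4)(W), (5,6)(W), all W → L
(7,1): only reaches (2,1)(W), (6,0)(W), all W → L
(7,5): only reaches (2,5)(W), (7,2)(W), (6,4)(W), all W → L
(7,6): only reaches (2,6)(W), (7,3)(W), (6,5)(W), all W → L
(7,7): only reaches (2,7)(W), (7,4)(W), (6,6)(W), all W → L
(8,1): only reaches (3,1)(W), (7,0)(W), all W → L
(8,3): only reaches (3,3)(W), (8,0)(W), (7,2)(W), all W → L
(8,5): only reaches (3,5)(W), (8,2)(W), (7,4)(W), all W → L
(9,1): only reaches (4,1)(W), (8,0)(W), all W → L
(9,3): only reaches (4,3)(W), (9,0)(W), (8,2)(W), all W → L
(9,5): only reaches (4,5)(W), (9,2)(W), (8,4)(W), all W → L
(9,7): only reaches (4,7)(W), (9,4)(W), (8,6)(W), all W → L
Every other cell has at least one move into one of the L cells above, so it is W.
L cells per row: a=0: 5, a=1: 4, a=2: 3, a=3: 4, a=4: 4, a=5: 1, a=6: 4, a=7: 4, a=8: 3, a=9: 4; total 36.

36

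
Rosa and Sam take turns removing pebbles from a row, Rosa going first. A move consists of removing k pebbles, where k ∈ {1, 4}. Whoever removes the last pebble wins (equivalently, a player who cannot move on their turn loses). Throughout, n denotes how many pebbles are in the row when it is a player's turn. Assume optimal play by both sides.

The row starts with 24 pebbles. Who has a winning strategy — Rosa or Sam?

Rosa wins.

Label each position W (a win for the player to move) or L (a loss). A position with no legal move is L; any other position is W exactly when some move reaches an L, and L when every move reaches a W.
n=0: no move → L
n=1: →0(L), so W
n=2: →1(W) only, which is W, so L
n=3: →2(L), so W
n=4: →0(L), so W
n=5: →4(W), 1(W) — all W, so L
n=6: →5(L), so W
n=7: →6(W), 3(W) — all W, so L
n=8: →7(L), so W
n=9: →5(L), so W
n=10: →9(W), 6(W) — all W, so L
n=11: →10(L), so W
n=12: →11(W), 8(W) — all W, so L
n=13: →12(L), so W
n=14: →10(L), so W
n=15: →14(W), 11(W) — all W, so L
n=16: →15(L), so W
n=17: →16(W), 13(W) — all W, so L
n=18: →17(L), so W
n=19: →15(L), so W
n=20: →19(W), 16(W) — all W, so L
n=21: →20(L), so W
n=22: →21(W), 18(W) — all W, so L
n=23: →22(L), so W
n=24: →20(L), so W
From 24 Rosa can remove 4, leaving 20, reaching an L position.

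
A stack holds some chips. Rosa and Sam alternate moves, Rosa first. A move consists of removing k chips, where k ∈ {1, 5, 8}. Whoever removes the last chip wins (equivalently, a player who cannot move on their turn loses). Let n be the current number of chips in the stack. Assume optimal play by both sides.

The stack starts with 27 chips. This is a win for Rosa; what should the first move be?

Remove 1, leaving 26.

Use the standard recursion: the mover loses at a terminal position; elsewhere, the mover wins exactly when some move hands the opponent an L position.
n=0: no move → L
n=1: reaches L-position 0 → W
n=2: only reaches 1(W), which is W → L
n=3: reaches L-position 2 → W
n=4: only reaches 3(W), which is W → L
n=5: reaches L-position 4 → W
n=6: only reaches 5(W), 1(W), all W → L
n=7: reaches L-position 6 → W
n=8: reaches L-position 0 → W
n=9: reaches L-position 4 → W
n=10: reaches L-position 2 → W
n=11: reaches L-position 6 → W
n=12: reaches L-position 4 → W
n=13: only reaches 12(W), 8(W), 5(W), all W → L
n=14: reaches L-position 13 → W
n=15: only reaches 14(W), 10(W), 7(W), all W → L
n=16: reaches L-position 15 → W
n=17: only reaches 16(W), 12(W), 9(W), all W → L
n=18: reaches L-position 17 → W
n=19: only reaches 18(W), 14(W), 11(W), all W → L
n=20: reaches L-position 19 → W
n=21: reaches L-position 13 → W
n=22: reaches L-position 17 → W
n=23: reaches L-position 15 → W
n=24: reaches L-position 19 → W
n=25: reaches L-position 17 → W
n=26: only reaches 25(W), 21(W), 18(W), all W → L
n=27: reaches L-position 26 → W
From 27, the L positions reachable in one move are: 26, 19. Any move reaching one of these is winning.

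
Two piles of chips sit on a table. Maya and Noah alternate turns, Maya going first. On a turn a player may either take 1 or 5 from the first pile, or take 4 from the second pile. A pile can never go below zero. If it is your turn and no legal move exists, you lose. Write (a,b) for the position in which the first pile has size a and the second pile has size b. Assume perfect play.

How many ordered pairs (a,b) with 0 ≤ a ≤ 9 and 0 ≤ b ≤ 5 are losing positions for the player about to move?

Compute win/loss labels from the base case upward. A position with no move is L. Any other position is W if it can reach an L in one move, else L.
Every move lowers a or b (never raises either), so fill the grid row by row in increasing a, and left to right within a row: each cell's successors are then already labelled.
      b=0  b=1  b=2  b=3  b=4  b=5
a=0:    L    L    L    L    W    W
a=1:    W    W    W    W    L    L
a=2:    L    L    L    L    W    W
a=3:    W    W    W    W    L    L
a=4:    L    L    L    L    W    W
a=5:    W    W    W    W    L    L
a=6:    L    L    L    L    W    W
a=7:    W    W    W    W    L    L
a=8:    L    L    L    L    W    W
a=9:    W    W    W    W    L    L
Cells with no legal move (terminal, hence L): (0,0), (0,1), (0,2), (0,3).
The remaining L cells, each justified by listing all of its moves:
(1,4): L (options (0,4)(W), (1,0)(W) are all W)
(1,5): L (options (0,5)(W), (1,1)(W) are all W)
(2,0): L (sole option (1,0)(W) is W)
(2,1): L (sole option (1,1)(W) is W)
(2,2): L (sole option (1,2)(W) is W)
(2,3): L (sole option (1,3)(W) is W)
(3,4): L (options (2,4)(W), (3,0)(W) are all W)
(3,5): L (options (2,5)(W), (3,1)(W) are all W)
(4,0): L (sole option (3,0)(W) is W)
(4,1): L (sole option (3,1)(W) is W)
(4,2): L (sole option (3,2)(W) is W)
(4,3): L (sole option (3,3)(W) is W)
(5,4): L (options (4,4)(W), (0,4)(W), (5,0)(W) are all W)
(5,5): L (options (4,5)(W), (0,5)(W), (5,1)(W) are all W)
(6,0): L (options (5,0)(W), (1,0)(W) are all W)
(6,1): L (options (5,1)(W), (1,1)(W) are all W)
(6,2): L (options (5,2)(W), (1,2)(W) are all W)
(6,3): L (options (5,3)(W), (1,3)(W) are all W)
(7,4): L (options (6,4)(W), (2,4)(W), (7,0)(W) are all W)
(7,5): L (options (6,5)(W), (2,5)(W), (7,1)(W) are all W)
(8,0): L (options (7,0)(W), (3,0)(W) are all W)
(8,1): L (options (7,1)(W), (3,1)(W) are all W)
(8,2): L (options (7,2)(W), (3,2)(W) are all W)
(8,3): L (options (7,3)(W), (3,3)(W) are all W)
(9,4): L (options (8,4)(W), (4,4)(W), (9,0)(W) are all W)
(9,5): L (options (8,5)(W), (4,5)(W), (9,1)(W) are all W)
Every other cell has at least one move into one of the L cells above, so it is W.
L cells per row: a=0: 4, a=1: 2, a=2: 4, a=3: 2, a=4: 4, a=5: 2, a=6: 4, a=7: 2, a=8: 4, a=9: 2; total 30.

30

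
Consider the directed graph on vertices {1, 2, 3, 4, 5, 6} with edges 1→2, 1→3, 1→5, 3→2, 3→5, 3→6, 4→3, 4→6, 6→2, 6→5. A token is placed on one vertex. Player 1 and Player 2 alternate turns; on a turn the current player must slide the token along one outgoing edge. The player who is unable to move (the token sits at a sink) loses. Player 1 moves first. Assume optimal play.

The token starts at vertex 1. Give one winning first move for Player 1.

Move to 2.

Label each position W (a win for the player to move) or L (a loss). A position with no legal move is L; any other position is W exactly when some move reaches an L, and L when every move reaches a W.
Every edge goes from a vertex to one that appears earlier in the order 5, 2, 6, 3, 1, 4, so processing vertices in that order labels each vertex after all of its successors.
5: no outgoing edge → L
2: no outgoing edge → L
6: reaches L-position 2 → W
3: reaches L-position 2 → W
1: reaches L-position 2 → W
4: only reaches 3(W), 6(W), all W → L
From 1, the L positions reachable in one move are: 2, 5. Any move reaching one of these is winning.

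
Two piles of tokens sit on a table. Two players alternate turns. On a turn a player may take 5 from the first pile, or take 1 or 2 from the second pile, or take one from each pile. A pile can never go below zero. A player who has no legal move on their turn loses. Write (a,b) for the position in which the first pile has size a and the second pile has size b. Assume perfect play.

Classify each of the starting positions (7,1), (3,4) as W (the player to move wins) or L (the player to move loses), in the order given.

(7,1): L, (3,4): W

Compute win/loss labels from the base case upward. A position with no move is L. Any other position is W if it can reach an L in one move, else L.
No move ever increases a pile, so every position that can arise here has a ≤ 7 and b ≤ 4; it is enough to label the cells with 0 ≤ a ≤ 7 and 0 ≤ b ≤ 4.
Every move lowers a or b (never raises either), so fill the grid row by row in increasing a, and left to right within a row: each cell's successors are then already labelled.
      b=0  b=1  b=2  b=3  b=4
a=0:    L    W    W    L    W
a=1:    L    W    W    L    W
a=2:    L    W    W    L    W
a=3:    L    W    W    L    W
a=4:    L    W    W    L    W
a=5:    W    W    L    W    W
a=6:    W    L    W    W    L
a=7:    W    L    W    W    L
Cells with no legal move (terminal, hence L): (0,0), (1,0), (2,0), (3,0), (4,0).
The remaining L cells, each justified by listing all of its moves:
(0,3): →(0,2)(W), (0,1)(W) — all W, so L
(1,3): →(1,2)(W), (1,1)(W), (0,2)(W) — all W, so L
(2,3): →(2,2)(W), (2,1)(W), (1,2)(W) — all W, so L
(3,3): →(3,2)(W), (3,1)(W), (2,2)(W) — all W, so L
(4,3): →(4,2)(W), (4,1)(W), (3,2)(W) — all W, so L
(5,2): →(0,2)(W), (5,1)(W), (5,0)(W), (4,1)(W) — all W, so L
(6,1): →(1,1)(W), (6,0)(W), (5,0)(W) — all W, so L
(6,4): →(1,4)(W), (6,3)(W), (6,2)(W), (5,3)(W) — all W, so L
(7,1): →(2,1)(W), (7,0)(W), (6,0)(W) — all W, so L
(7,4): →(2,4)(W), (7,3)(W), (7,2)(W), (6,3)(W) — all W, so L
Every other cell has at least one move into one of the L cells above, so it is W.
(7,1): one of the L cells justified above, so L
(3,4): the move to (3,3) reaches an L cell, so W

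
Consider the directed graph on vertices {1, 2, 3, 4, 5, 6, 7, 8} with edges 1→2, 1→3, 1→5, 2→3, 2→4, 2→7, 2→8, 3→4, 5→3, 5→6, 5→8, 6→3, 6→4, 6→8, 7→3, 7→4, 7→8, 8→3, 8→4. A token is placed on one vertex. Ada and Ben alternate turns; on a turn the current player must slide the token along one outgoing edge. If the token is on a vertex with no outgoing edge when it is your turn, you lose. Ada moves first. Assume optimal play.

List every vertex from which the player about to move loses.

4, 5

Compute win/loss labels from the base case upward. A position with no move is L. Any other position is W if it can reach an L in one move, else L.
Every edge goes from a vertex to one that appears earlier in the order 4, 3, 8, 7, 6, 5, 2, 1, so processing vertices in that order labels each vertex after all of its successors.
4: no outgoing edge → L
3: W (go to 4, an L position)
8: W (go to 4, an L position)
7: W (go to 4, an L position)
6: W (go to 4, an L position)
5: L (options 6(W), 8(W), 3(W) are all W)
2: W (go to 4, an L position)
1: W (go to 5, an L position)
Reading off the rows marked L gives the requested list; there are 2 such vertices.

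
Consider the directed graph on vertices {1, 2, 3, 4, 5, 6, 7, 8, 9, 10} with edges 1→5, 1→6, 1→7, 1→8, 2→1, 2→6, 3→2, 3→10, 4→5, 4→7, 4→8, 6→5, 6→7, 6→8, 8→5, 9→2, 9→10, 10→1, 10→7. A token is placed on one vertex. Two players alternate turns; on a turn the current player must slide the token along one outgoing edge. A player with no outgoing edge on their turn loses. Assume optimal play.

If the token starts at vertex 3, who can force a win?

Build the W/L table. Terminal = L. A non-terminal position is W if it has a move to some L; otherwise it is L.
Every edge goes from a vertex to one that appears earlier in the order 7, 5, 8, 6, 4, 1, 10, 2, 9, 3, so processing vertices in that order labels each vertex after all of its successors.
7: no outgoing edge → L
5: no outgoing edge → L
8: can move to 5, which is L ⇒ W
6: can move to 5, which is L ⇒ W
4: can move to 5, which is L ⇒ W
1: can move to 5, which is L ⇒ W
10: can move to 7, which is L ⇒ W
2: moves to 1(W), 6(W); every one is W ⇒ L
9: can move to 2, which is L ⇒ W
3: can move to 2, which is L ⇒ W
The starting position 3 is W: the player to move should move to 2, handing over an L position.

The first player wins.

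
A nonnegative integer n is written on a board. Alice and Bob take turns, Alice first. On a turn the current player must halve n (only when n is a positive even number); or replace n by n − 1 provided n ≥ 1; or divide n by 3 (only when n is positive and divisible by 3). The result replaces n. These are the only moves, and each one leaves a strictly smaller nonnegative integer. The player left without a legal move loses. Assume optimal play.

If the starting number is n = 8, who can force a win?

Alice wins.

Use the standard recursion: the mover loses at a terminal position; elsewhere, the mover wins exactly when some move hands the opponent an L position.
n=0: no move → L
n=1: W (go to 0, an L position)
n=2: L (sole option 1(W) is W)
n=3: W (go to 2, an L position)
n=4: W (go to 2, an L position)
n=5: L (sole option 4(W) is W)
n=6: W (go to 2, an L position)
n=7: L (sole option 6(W) is W)
n=8: W (go to 7, an L position)
From 8 Alice can move to 7, reaching an L position.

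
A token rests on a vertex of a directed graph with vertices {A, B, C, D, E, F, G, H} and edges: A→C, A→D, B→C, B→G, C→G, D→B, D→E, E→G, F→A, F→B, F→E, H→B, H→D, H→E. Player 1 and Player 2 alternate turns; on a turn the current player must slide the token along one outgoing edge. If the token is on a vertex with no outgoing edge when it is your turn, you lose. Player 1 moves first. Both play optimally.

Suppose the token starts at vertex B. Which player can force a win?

Use the standard recursion: the mover loses at a terminal position; elsewhere, the mover wins exactly when some move hands the opponent an L position.
Every edge goes from a vertex to one that appears earlier in the order G, C, E, B, D, A, F, H, so processing vertices in that order labels each vertex after all of its successors.
G: no outgoing edge → L
C: can move to G, which is L ⇒ W
E: can move to G, which is L ⇒ W
B: can move to G, which is L ⇒ W
D: moves to B(W), E(W); every one is W ⇒ L
A: can move to D, which is L ⇒ W
F: moves to A(W), B(W), E(W); every one is W ⇒ L
H: can move to D, which is L ⇒ W
From B Player 1 can move to G, reaching an L position.

Player 1 wins.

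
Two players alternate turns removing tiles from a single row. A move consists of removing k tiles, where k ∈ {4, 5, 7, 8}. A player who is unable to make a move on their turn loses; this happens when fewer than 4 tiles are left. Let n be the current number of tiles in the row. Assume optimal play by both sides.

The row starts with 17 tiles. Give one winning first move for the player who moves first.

Classify positions by backward induction: terminal positions (no move available) are L. From any other position, the mover wins iff some move reaches an L.
n=0: no move → L
n=1: no move → L
n=2: no move → L
n=3: no move → L
n=4: →0(L), so W
n=5: →1(L), so W
n=6: →2(L), so W
n=7: →3(L), so W
n=8: →3(L), so W
n=9: →2(L), so W
n=10: →3(L), so W
n=11: →3(L), so W
n=12: →8(W), 7(W), 5(W), 4(W) — all W, so L
n=13: →9(W), 8(W), 6(W), 5(W) — all W, so L
n=14: →10(W), 9(W), 7(W), 6(W) — all W, so L
n=15: →11(W), 10(W), 8(W), 7(W) — all W, so L
n=16: →12(L), so W
n=17: →13(L), so W
From 17, the L positions reachable in one move are: 13, 12. Any move reaching one of these is winning.

Remove 4, leaving 13.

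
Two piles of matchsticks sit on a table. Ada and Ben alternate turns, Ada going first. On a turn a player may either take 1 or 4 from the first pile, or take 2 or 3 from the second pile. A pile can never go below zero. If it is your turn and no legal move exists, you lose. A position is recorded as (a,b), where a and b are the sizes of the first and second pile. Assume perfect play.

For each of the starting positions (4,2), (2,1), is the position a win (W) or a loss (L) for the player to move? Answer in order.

Positions with no move are L. A position that does have a move is losing for the player to move precisely when every available move leads to a winning position for the opponent. Fill in the labels:
No move ever increases a pile, so every position that can arise here has a ≤ 4 and b ≤ 2; it is enough to label the cells with 0 ≤ a ≤ 4 and 0 ≤ b ≤ 2.
Every move lowers a or b (never raises either), so fill the grid row by row in increasing a, and left to right within a row: each cell's successors are then already labelled.
      b=0  b=1  b=2
a=0:    L    L    W
a=1:    W    W    L
a=2:    L    L    W
a=3:    W    W    L
a=4:    W    W    W
Cells with no legal move (terminal, hence L): (0,0), (0,1).
The remaining L cells, each justified by listing all of its moves:
(1,2): →(0,2)(W), (1,0)(W) — all W, so L
(2,0): →(1,0)(W) only, which is W, so L
(2,1): →(1,1)(W) only, which is W, so L
(3,2): →(2,2)(W), (3,0)(W) — all W, so L
Every other cell has at least one move into one of the L cells above, so it is W.
(4,2): the move to (3,2) reaches an L cell, so W
(2,1): one of the L cells justified above, so L

(4,2): W, (2,1): L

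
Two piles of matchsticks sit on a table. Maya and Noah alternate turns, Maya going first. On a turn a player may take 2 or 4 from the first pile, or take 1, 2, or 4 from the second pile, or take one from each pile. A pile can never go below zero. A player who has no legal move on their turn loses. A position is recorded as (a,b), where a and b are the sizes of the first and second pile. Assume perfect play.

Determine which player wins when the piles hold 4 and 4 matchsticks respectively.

Noah wins.

Label each position W (a win for the player to move) or L (a loss). A position with no legal move is L; any other position is W exactly when some move reaches an L, and L when every move reaches a W.
No move ever increases a pile, so every position that can arise here has a ≤ 4 and b ≤ 4; it is enough to label the cells with 0 ≤ a ≤ 4 and 0 ≤ b ≤ 4.
Every move lowers a or b (never raises either), so fill the grid row by row in increasing a, and left to right within a row: each cell's successors are then already labelled.
      b=0  b=1  b=2  b=3  b=4
a=0:    L    W    W    L    W
a=1:    L    W    W    L    W
a=2:    W    W    L    W    W
a=3:    W    L    W    W    L
a=4:    W    L    W    W    L
Cells with no legal move (terminal, hence L): (0,0), (1,0).
The remaining L cells, each justified by listing all of its moves:
(0,3): L (options (0,2)(W), (0,1)(W) are all W)
(1,3): L (options (1,2)(W), (1,1)(W), (0,2)(W) are all W)
(2,2): L (options (0,2)(W), (2,1)(W), (2,0)(W), (1,1)(W) are all W)
(3,1): L (options (1,1)(W), (3,0)(W), (2,0)(W) are all W)
(3,4): L (options (1,4)(W), (3,3)(W), (3,2)(W), (3,0)(W), (2,3)(W) are all W)
(4,1): L (options (2,1)(W), (0,1)(W), (4,0)(W), (3,0)(W) are all W)
(4,4): L (options (2,4)(W), (0,4)(W), (4,3)(W), (4,2)(W), (4,0)(W), (3,3)(W) are all W)
Every other cell has at least one move into one of the L cells above, so it is W.
Every move from (4,4) reaches a W position, so the mover loses.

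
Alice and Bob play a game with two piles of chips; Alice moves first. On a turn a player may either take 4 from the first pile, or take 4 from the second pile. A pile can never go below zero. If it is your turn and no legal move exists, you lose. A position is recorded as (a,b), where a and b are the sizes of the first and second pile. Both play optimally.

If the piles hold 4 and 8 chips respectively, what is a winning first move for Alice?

Move to (0,8).

Compute win/loss labels from the base case upward. A position with no move is L. Any other position is W if it can reach an L in one move, else L.
No move ever increases a pile, so every position that can arise here has a ≤ 4 and b ≤ 8; it is enough to label the cells with 0 ≤ a ≤ 4 and 0 ≤ b ≤ 8.
Every move lowers a or b (never raises either), so fill the grid row by row in increasing a, and left to right within a row: each cell's successors are then already labelled.
      b=0  b=1  b=2  b=3  b=4  b=5  b=6  b=7  b=8
a=0:    L    L    L    L    W    W    W    W    L
a=1:    L    L    L    L    W    W    W    W    L
a=2:    L    L    L    L    W    W    W    W    L
a=3:    L    L    L    L    W    W    W    W    L
a=4:    W    W    W    W    L    L    L    L    W
Cells with no legal move (terminal, hence L): (0,0), (0,1), (0,2), (0,3), (1,0), (1,1), (1,2), (1,3), (2,0), (2,1), (2,2), (2,3), (3,0), (3,1), (3,2), (3,3).
The remaining L cells, each justified by listing all of its moves:
(0,8): only reaches (0,4)(W), which is W → L
(1,8): only reaches (1,4)(W), which is W → L
(2,8): only reaches (2,4)(W), which is W → L
(3,8): only reaches (3,4)(W), which is W → L
(4,4): only reaches (0,4)(W), (4,0)(W), all W → L
(4,5): only reaches (0,5)(W), (4,1)(W), all W → L
(4,6): only reaches (0,6)(W), (4,2)(W), all W → L
(4,7): only reaches (0,7)(W), (4,3)(W), all W → L
Every other cell has at least one move into one of the L cells above, so it is W.
From (4,8), the L positions reachable in one move are: (0,8), (4,4). Any move reaching one of these is winning.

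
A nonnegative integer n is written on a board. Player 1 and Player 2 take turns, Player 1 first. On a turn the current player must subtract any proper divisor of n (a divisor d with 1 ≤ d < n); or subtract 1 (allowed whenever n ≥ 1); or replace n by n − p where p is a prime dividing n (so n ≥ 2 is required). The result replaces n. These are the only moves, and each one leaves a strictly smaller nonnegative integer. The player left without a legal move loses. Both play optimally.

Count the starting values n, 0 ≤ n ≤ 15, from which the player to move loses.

Use the standard recursion: the mover loses at a terminal position; elsewhere, the mover wins exactly when some move hands the opponent an L position.
n=0: no move → L
n=1: can move to 0, which is L ⇒ W
n=2: can move to 0, which is L ⇒ W
n=3: can move to 0, which is L ⇒ W
n=4: moves to 2(W), 3(W); every one is W ⇒ L
n=5: can move to 0, which is L ⇒ W
n=6: can move to 4, which is L ⇒ W
n=7: can move to 0, which is L ⇒ W
n=8: can move to 4, which is L ⇒ W
n=9: moves to 6(W), 8(W); every one is W ⇒ L
n=10: can move to 9, which is L ⇒ W
n=11: can move to 0, which is L ⇒ W
n=12: can move to 9, which is L ⇒ W
n=13: can move to 0, which is L ⇒ W
n=14: moves to 7(W), 12(W), 13(W); every one is W ⇒ L
n=15: can move to 14, which is L ⇒ W
L entries with 0 ≤ n ≤ 15: n = 0, 4, 9, 14; that makes 4.

4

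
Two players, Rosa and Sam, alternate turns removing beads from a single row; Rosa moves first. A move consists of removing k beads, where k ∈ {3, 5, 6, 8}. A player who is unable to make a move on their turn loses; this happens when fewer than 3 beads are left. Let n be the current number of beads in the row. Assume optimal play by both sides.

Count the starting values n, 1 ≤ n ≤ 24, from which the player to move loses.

Use the standard recursion: the mover loses at a terminal position; elsewhere, the mover wins exactly when some move hands the opponent an L position.
n=0: no move → L
n=1: no move → L
n=2: no move → L
n=3: can move to 0, which is L ⇒ W
n=4: can move to 1, which is L ⇒ W
n=5: can move to 2, which is L ⇒ W
n=6: can move to 1, which is L ⇒ W
n=7: can move to 2, which is L ⇒ W
n=8: can move to 2, which is L ⇒ W
n=9: can move to 1, which is L ⇒ W
n=10: can move to 2, which is L ⇒ W
n=11: moves to 8(W), 6(W), 5(W), 3(W); every one is W ⇒ L
n=12: moves to 9(W), 7(W), 6(W), 4(W); every one is W ⇒ L
n=13: moves to 10(W), 8(W), 7(W), 5(W); every one is W ⇒ L
n=14: can move to 11, which is L ⇒ W
n=15: can move to 12, which is L ⇒ W
n=16: can move to 13, which is L ⇒ W
n=17: can move to 12, which is L ⇒ W
n=18: can move to 13, which is L ⇒ W
n=19: can move to 13, which is L ⇒ W
n=20: can move to 12, which is L ⇒ W
n=21: can move to 13, which is L ⇒ W
n=22: moves to 19(W), 17(W), 16(W), 14(W); every one is W ⇒ L
n=23: moves to 20(W), 18(W), 17(W), 15(W); every one is W ⇒ L
n=24: moves to 21(W), 19(W), 18(W), 16(W); every one is W ⇒ L
L entries with 1 ≤ n ≤ 24 (n=0 is outside the asked range and is not counted): n = 1, 2, 11, 12, 13, 22, 23, 24; that makes 8.

8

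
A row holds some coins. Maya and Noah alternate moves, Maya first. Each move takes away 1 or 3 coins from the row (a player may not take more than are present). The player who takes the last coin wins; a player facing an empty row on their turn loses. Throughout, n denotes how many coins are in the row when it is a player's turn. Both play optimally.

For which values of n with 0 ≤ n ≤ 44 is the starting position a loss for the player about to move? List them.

0, 2, 4, 6, 8, 10, 12, 14, 16, 18, 20, 22, 24, 26, 28, 30, 32, 34, 36, 38, 40, 42, 44

Label each position W (a win for the player to move) or L (a loss). A position with no legal move is L; any other position is W exactly when some move reaches an L, and L when every move reaches a W.
n=0: no move → L
n=1: can move to 0, which is L ⇒ W
n=2: the only move is to 1(W), a W ⇒ L
n=3: can move to 2, which is L ⇒ W
n=4: moves to 3(W), 1(W); every one is W ⇒ L
n=5: can move to 4, which is L ⇒ W
n=6: moves to 5(W), 3(W); every one is W ⇒ L
n=7: can move to 6, which is L ⇒ W
n=8: moves to 7(W), 5(W); every one is W ⇒ L
n=9: can move to 8, which is L ⇒ W
n=10: moves to 9(W), 7(W); every one is W ⇒ L
n=11: can move to 10, which is L ⇒ W
n=12: moves to 11(W), 9(W); every one is W ⇒ L
n=13: can move to 12, which is L ⇒ W
n=14: moves to 13(W), 11(W); every one is W ⇒ L
n=15: can move to 14, which is L ⇒ W
n=16: moves to 15(W), 13(W); every one is W ⇒ L
n=17: can move to 16, which is L ⇒ W
n=18: moves to 17(W), 15(W); every one is W ⇒ L
n=19: can move to 18, which is L ⇒ W
n=20: moves to 19(W), 17(W); every one is W ⇒ L
n=21: can move to 20, which is L ⇒ W
n=22: moves to 21(W), 19(W); every one is W ⇒ L
n=23: can move to 22, which is L ⇒ W
n=24: moves to 23(W), 21(W); every one is W ⇒ L
n=25: can move to 24, which is L ⇒ W
n=26: moves to 25(W), 23(W); every one is W ⇒ L
n=27: can move to 26, which is L ⇒ W
n=28: moves to 27(W), 25(W); every one is W ⇒ L
n=29: can move to 28, which is L ⇒ W
n=30: moves to 29(W), 27(W); every one is W ⇒ L
n=31: can move to 30, which is L ⇒ W
n=32: moves to 31(W), 29(W); every one is W ⇒ L
n=33: can move to 32, which is L ⇒ W
n=34: moves to 33(W), 31(W); every one is W ⇒ L
n=35: can move to 34, which is L ⇒ W
n=36: moves to 35(W), 33(W); every one is W ⇒ L
n=37: can move to 36, which is L ⇒ W
n=38: moves to 37(W), 35(W); every one is W ⇒ L
n=39: can move to 38, which is L ⇒ W
n=40: moves to 39(W), 37(W); every one is W ⇒ L
n=41: can move to 40, which is L ⇒ W
n=42: moves to 41(W), 39(W); every one is W ⇒ L
n=43: can move to 42, which is L ⇒ W
n=44: moves to 43(W), 41(W); every one is W ⇒ L
Reading off the rows marked L gives the requested list; there are 23 such values of n.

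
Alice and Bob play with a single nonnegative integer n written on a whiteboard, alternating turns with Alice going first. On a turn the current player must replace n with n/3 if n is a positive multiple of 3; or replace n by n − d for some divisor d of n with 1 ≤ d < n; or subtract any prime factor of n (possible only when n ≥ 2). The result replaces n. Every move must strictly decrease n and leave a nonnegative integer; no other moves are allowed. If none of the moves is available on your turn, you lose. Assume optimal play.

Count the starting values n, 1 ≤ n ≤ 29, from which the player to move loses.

Build the W/L table. Terminal = L. A non-terminal position is W if it has a move to some L; otherwise it is L.
n=0: no move → L
n=1: no move → L
n=2: reaches L-position 0 → W
n=3: reaches L-position 0 → W
n=4: only reaches 2(W), 3(W), all W → L
n=5: reaches L-position 0 → W
n=6: reaches L-position 4 → W
n=7: reaches L-position 0 → W
n=8: reaches L-position 4 → W
n=9: only reaches 3(W), 6(W), 8(W), all W → L
n=10: reaches L-position 9 → W
n=11: reaches L-position 0 → W
n=12: reaches L-position 4 → W
n=13: reaches L-position 0 → W
n=14: only reaches 7(W), 12(W), 13(W), all W → L
n=15: reaches L-position 14 → W
n=16: reaches L-position 14 → W
n=17: reaches L-position 0 → W
n=18: reaches L-position 9 → W
n=19: reaches L-position 0 → W
n=20: only reaches 10(W), 15(W), 16(W), 18(W), 19(W), all W → L
n=21: reaches L-position 14 → W
n=22: reaches L-position 20 → W
n=23: reaches L-position 0 → W
n=24: reaches L-position 20 → W
n=25: reaches L-position 20 → W
n=26: only reaches 13(W), 24(W), 25(W), all W → L
n=27: reaches L-position 9 → W
n=28: reaches L-position 14 → W
n=29: reaches L-position 0 → W
L entries with 1 ≤ n ≤ 29 (n=0 is outside the asked range and is not counted): n = 1, 4, 9, 14, 20, 26; that makes 6.

6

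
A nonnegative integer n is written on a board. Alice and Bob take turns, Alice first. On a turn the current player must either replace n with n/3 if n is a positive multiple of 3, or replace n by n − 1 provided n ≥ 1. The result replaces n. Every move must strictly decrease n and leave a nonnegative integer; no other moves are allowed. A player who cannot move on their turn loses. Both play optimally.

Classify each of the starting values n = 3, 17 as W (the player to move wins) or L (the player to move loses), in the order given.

Use the standard recursion: the mover loses at a terminal position; elsewhere, the mover wins exactly when some move hands the opponent an L position.
n=0: no move → L
n=1: can move to 0, which is L ⇒ W
n=2: the only move is to 1(W), a W ⇒ L
n=3: can move to 2, which is L ⇒ W
n=4: the only move is to 3(W), a W ⇒ L
n=5: can move to 4, which is L ⇒ W
n=6: can move to 2, which is L ⇒ W
n=7: the only move is to 6(W), a W ⇒ L
n=8: can move to 7, which is L ⇒ W
n=9: moves to 3(W), 8(W); every one is W ⇒ L
n=10: can move to 9, which is L ⇒ W
n=11: the only move is to 10(W), a W ⇒ L
n=12: can move to 4, which is L ⇒ W
n=13: the only move is to 12(W), a W ⇒ L
n=14: can move to 13, which is L ⇒ W
n=15: moves to 5(W), 14(W); every one is W ⇒ L
n=16: can move to 15, which is L ⇒ W
n=17: the only move is to 16(W), a W ⇒ L

3: W, 17: L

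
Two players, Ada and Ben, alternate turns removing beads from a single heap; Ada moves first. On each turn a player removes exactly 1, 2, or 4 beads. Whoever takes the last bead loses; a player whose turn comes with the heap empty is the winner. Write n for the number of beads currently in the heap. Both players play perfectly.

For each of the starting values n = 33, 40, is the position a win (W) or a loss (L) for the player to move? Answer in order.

33: W, 40: L

Classify positions by backward induction: terminal positions (no move available) are W. From any other position, the mover wins iff some move reaches an L.
n=0: no move; the opponent has just taken the last bead and therefore loses → W
n=1: →0(W) only, which is W, so L
n=2: →1(L), so W
n=3: →1(L), so W
n=4: →3(W), 2(W), 0(W) — all W, so L
n=5: →4(L), so W
n=6: →4(L), so W
n=7: →6(W), 5(W), 3(W) — all W, so L
n=8: →7(L), so W
n=9: →7(L), so W
n=10: →9(W), 8(W), 6(W) — all W, so L
n=11: →10(L), so W
n=12: →10(L), so W
n=13: →12(W), 11(W), 9(W) — all W, so L
n=14: →13(L), so W
n=15: →13(L), so W
n=16: →15(W), 14(W), 12(W) — all W, so L
n=17: →16(L), so W
n=18: →16(L), so W
n=19: →18(W), 17(W), 15(W) — all W, so L
n=20: →19(L), so W
n=21: →19(L), so W
n=22: →21(W), 20(W), 18(W) — all W, so L
n=23: →22(L), so W
n=24: →22(L), so W
n=25: →24(W), 23(W), 21(W) — all W, so L
n=26: →25(L), so W
n=27: →25(L), so W
n=28: →27(W), 26(W), 24(W) — all W, so L
n=29: →28(L), so W
n=30: →28(L), so W
n=31: →30(W), 29(W), 27(W) — all W, so L
n=32: →31(L), so W
n=33: →31(L), so W
n=34: →33(W), 32(W), 30(W) — all W, so L
n=35: →34(L), so W
n=36: →34(L), so W
n=37: →36(W), 35(W), 33(W) — all W, so L
n=38: →37(L), so W
n=39: →37(L), so W
n=40: →39(W), 38(W), 36(W) — all W, so L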